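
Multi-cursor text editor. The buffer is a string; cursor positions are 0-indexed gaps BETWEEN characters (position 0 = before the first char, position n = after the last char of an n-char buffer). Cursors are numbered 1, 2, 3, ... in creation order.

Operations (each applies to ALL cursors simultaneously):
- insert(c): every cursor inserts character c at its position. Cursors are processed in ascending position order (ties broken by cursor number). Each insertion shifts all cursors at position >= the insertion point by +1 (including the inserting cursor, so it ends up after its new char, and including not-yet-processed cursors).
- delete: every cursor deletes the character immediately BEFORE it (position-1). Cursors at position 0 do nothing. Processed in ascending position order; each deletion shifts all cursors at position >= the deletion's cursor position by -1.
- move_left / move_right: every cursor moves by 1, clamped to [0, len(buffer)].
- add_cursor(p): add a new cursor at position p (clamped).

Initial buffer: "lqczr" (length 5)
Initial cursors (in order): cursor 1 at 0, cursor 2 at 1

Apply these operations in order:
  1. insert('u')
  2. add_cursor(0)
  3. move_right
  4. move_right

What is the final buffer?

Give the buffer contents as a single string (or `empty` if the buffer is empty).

After op 1 (insert('u')): buffer="uluqczr" (len 7), cursors c1@1 c2@3, authorship 1.2....
After op 2 (add_cursor(0)): buffer="uluqczr" (len 7), cursors c3@0 c1@1 c2@3, authorship 1.2....
After op 3 (move_right): buffer="uluqczr" (len 7), cursors c3@1 c1@2 c2@4, authorship 1.2....
After op 4 (move_right): buffer="uluqczr" (len 7), cursors c3@2 c1@3 c2@5, authorship 1.2....

Answer: uluqczr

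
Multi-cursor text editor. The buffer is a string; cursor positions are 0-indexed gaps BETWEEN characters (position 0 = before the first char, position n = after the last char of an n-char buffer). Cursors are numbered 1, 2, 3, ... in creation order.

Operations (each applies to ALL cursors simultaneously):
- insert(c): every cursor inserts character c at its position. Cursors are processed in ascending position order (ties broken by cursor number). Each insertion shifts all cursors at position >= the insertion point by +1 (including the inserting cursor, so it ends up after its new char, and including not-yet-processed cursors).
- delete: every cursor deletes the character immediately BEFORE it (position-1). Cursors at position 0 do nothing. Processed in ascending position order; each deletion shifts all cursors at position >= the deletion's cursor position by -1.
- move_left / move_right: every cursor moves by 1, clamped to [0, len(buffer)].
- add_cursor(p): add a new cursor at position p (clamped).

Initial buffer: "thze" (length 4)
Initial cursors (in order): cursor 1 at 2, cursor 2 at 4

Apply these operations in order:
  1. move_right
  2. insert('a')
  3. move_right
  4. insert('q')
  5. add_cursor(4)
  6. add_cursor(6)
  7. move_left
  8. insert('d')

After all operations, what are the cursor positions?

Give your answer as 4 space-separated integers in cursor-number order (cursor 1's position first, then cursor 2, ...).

Answer: 8 11 4 8

Derivation:
After op 1 (move_right): buffer="thze" (len 4), cursors c1@3 c2@4, authorship ....
After op 2 (insert('a')): buffer="thzaea" (len 6), cursors c1@4 c2@6, authorship ...1.2
After op 3 (move_right): buffer="thzaea" (len 6), cursors c1@5 c2@6, authorship ...1.2
After op 4 (insert('q')): buffer="thzaeqaq" (len 8), cursors c1@6 c2@8, authorship ...1.122
After op 5 (add_cursor(4)): buffer="thzaeqaq" (len 8), cursors c3@4 c1@6 c2@8, authorship ...1.122
After op 6 (add_cursor(6)): buffer="thzaeqaq" (len 8), cursors c3@4 c1@6 c4@6 c2@8, authorship ...1.122
After op 7 (move_left): buffer="thzaeqaq" (len 8), cursors c3@3 c1@5 c4@5 c2@7, authorship ...1.122
After op 8 (insert('d')): buffer="thzdaeddqadq" (len 12), cursors c3@4 c1@8 c4@8 c2@11, authorship ...31.141222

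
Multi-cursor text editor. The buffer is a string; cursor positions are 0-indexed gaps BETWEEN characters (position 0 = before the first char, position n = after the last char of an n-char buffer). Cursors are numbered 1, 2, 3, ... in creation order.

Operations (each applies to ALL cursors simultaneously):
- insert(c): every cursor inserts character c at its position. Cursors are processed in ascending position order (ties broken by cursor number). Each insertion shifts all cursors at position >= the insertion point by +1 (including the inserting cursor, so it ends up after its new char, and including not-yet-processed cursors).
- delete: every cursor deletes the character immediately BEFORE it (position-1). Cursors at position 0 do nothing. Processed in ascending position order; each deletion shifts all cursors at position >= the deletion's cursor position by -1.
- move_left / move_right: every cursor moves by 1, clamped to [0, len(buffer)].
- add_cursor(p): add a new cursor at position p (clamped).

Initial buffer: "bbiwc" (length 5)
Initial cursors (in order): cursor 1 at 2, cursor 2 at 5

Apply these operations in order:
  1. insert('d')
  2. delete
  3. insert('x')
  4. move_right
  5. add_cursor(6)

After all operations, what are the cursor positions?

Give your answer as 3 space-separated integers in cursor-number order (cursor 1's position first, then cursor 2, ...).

After op 1 (insert('d')): buffer="bbdiwcd" (len 7), cursors c1@3 c2@7, authorship ..1...2
After op 2 (delete): buffer="bbiwc" (len 5), cursors c1@2 c2@5, authorship .....
After op 3 (insert('x')): buffer="bbxiwcx" (len 7), cursors c1@3 c2@7, authorship ..1...2
After op 4 (move_right): buffer="bbxiwcx" (len 7), cursors c1@4 c2@7, authorship ..1...2
After op 5 (add_cursor(6)): buffer="bbxiwcx" (len 7), cursors c1@4 c3@6 c2@7, authorship ..1...2

Answer: 4 7 6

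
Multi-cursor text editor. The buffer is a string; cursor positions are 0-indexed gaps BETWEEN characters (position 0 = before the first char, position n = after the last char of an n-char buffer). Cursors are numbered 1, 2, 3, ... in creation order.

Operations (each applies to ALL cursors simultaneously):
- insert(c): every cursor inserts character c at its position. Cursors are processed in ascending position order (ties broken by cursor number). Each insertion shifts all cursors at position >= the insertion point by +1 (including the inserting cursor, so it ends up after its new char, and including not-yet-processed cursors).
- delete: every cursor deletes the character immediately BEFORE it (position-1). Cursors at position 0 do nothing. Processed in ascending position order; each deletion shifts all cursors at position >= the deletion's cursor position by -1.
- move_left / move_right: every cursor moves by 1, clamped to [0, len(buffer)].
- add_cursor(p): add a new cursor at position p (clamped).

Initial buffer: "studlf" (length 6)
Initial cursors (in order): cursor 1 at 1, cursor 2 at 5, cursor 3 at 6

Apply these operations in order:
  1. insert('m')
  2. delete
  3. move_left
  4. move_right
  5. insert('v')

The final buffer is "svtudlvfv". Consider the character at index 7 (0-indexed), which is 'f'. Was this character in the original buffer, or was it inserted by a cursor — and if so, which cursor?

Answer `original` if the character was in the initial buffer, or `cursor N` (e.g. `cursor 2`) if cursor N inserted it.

After op 1 (insert('m')): buffer="smtudlmfm" (len 9), cursors c1@2 c2@7 c3@9, authorship .1....2.3
After op 2 (delete): buffer="studlf" (len 6), cursors c1@1 c2@5 c3@6, authorship ......
After op 3 (move_left): buffer="studlf" (len 6), cursors c1@0 c2@4 c3@5, authorship ......
After op 4 (move_right): buffer="studlf" (len 6), cursors c1@1 c2@5 c3@6, authorship ......
After op 5 (insert('v')): buffer="svtudlvfv" (len 9), cursors c1@2 c2@7 c3@9, authorship .1....2.3
Authorship (.=original, N=cursor N): . 1 . . . . 2 . 3
Index 7: author = original

Answer: original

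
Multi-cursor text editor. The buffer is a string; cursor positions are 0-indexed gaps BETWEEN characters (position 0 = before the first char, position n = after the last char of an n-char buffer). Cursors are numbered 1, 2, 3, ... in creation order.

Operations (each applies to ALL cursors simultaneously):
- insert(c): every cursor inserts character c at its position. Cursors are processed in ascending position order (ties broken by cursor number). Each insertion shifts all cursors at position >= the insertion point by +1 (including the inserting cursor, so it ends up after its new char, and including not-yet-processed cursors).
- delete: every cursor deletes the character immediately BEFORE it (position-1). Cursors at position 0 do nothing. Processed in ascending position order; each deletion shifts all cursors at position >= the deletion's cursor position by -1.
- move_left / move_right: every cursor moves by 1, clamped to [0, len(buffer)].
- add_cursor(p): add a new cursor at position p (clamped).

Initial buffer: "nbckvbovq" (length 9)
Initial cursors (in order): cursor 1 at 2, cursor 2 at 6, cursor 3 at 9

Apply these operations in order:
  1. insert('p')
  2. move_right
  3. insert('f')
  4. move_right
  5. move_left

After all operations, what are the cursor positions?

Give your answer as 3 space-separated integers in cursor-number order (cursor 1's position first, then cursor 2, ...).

Answer: 5 11 14

Derivation:
After op 1 (insert('p')): buffer="nbpckvbpovqp" (len 12), cursors c1@3 c2@8 c3@12, authorship ..1....2...3
After op 2 (move_right): buffer="nbpckvbpovqp" (len 12), cursors c1@4 c2@9 c3@12, authorship ..1....2...3
After op 3 (insert('f')): buffer="nbpcfkvbpofvqpf" (len 15), cursors c1@5 c2@11 c3@15, authorship ..1.1...2.2..33
After op 4 (move_right): buffer="nbpcfkvbpofvqpf" (len 15), cursors c1@6 c2@12 c3@15, authorship ..1.1...2.2..33
After op 5 (move_left): buffer="nbpcfkvbpofvqpf" (len 15), cursors c1@5 c2@11 c3@14, authorship ..1.1...2.2..33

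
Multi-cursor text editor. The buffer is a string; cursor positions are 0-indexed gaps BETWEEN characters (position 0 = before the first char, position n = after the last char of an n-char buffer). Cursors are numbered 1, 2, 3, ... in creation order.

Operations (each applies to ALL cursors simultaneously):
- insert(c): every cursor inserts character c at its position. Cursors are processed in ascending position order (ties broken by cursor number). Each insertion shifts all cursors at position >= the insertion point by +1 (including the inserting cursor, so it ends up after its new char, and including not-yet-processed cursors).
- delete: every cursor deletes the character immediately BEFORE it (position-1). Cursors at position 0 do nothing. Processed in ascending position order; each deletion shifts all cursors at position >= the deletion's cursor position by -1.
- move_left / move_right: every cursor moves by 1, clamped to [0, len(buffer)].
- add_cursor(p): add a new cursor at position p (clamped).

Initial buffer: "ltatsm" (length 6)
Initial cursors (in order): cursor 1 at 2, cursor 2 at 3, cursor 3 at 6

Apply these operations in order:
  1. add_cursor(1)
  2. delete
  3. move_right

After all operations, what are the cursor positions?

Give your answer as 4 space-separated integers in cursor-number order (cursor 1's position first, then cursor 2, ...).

After op 1 (add_cursor(1)): buffer="ltatsm" (len 6), cursors c4@1 c1@2 c2@3 c3@6, authorship ......
After op 2 (delete): buffer="ts" (len 2), cursors c1@0 c2@0 c4@0 c3@2, authorship ..
After op 3 (move_right): buffer="ts" (len 2), cursors c1@1 c2@1 c4@1 c3@2, authorship ..

Answer: 1 1 2 1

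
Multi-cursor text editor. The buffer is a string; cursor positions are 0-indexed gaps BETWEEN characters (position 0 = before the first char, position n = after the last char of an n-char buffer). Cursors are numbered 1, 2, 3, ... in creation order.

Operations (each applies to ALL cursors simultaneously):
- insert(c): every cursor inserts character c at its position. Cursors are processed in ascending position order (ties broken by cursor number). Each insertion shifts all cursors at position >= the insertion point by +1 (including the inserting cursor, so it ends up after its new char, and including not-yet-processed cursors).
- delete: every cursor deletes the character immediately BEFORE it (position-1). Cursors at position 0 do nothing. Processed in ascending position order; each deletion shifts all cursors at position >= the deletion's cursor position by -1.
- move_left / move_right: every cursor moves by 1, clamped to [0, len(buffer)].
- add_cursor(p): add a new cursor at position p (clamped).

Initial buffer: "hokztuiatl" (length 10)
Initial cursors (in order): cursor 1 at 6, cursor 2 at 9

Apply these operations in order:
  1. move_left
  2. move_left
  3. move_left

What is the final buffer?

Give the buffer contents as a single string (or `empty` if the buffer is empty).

Answer: hokztuiatl

Derivation:
After op 1 (move_left): buffer="hokztuiatl" (len 10), cursors c1@5 c2@8, authorship ..........
After op 2 (move_left): buffer="hokztuiatl" (len 10), cursors c1@4 c2@7, authorship ..........
After op 3 (move_left): buffer="hokztuiatl" (len 10), cursors c1@3 c2@6, authorship ..........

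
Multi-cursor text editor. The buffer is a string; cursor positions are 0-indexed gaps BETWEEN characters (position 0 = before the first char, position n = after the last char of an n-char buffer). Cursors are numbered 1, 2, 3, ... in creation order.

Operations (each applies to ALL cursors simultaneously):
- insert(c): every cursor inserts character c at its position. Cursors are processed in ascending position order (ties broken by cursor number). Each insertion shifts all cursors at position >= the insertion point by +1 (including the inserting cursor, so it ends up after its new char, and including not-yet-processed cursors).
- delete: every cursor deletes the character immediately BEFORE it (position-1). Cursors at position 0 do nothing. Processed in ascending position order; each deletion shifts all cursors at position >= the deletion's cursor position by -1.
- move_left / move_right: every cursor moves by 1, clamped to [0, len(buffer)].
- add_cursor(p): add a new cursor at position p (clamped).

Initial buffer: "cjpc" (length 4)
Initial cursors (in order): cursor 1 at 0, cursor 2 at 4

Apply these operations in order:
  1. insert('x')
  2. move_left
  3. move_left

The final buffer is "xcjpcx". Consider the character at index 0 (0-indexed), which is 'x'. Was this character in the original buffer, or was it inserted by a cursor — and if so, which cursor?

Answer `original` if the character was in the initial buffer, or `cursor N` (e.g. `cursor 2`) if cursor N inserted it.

After op 1 (insert('x')): buffer="xcjpcx" (len 6), cursors c1@1 c2@6, authorship 1....2
After op 2 (move_left): buffer="xcjpcx" (len 6), cursors c1@0 c2@5, authorship 1....2
After op 3 (move_left): buffer="xcjpcx" (len 6), cursors c1@0 c2@4, authorship 1....2
Authorship (.=original, N=cursor N): 1 . . . . 2
Index 0: author = 1

Answer: cursor 1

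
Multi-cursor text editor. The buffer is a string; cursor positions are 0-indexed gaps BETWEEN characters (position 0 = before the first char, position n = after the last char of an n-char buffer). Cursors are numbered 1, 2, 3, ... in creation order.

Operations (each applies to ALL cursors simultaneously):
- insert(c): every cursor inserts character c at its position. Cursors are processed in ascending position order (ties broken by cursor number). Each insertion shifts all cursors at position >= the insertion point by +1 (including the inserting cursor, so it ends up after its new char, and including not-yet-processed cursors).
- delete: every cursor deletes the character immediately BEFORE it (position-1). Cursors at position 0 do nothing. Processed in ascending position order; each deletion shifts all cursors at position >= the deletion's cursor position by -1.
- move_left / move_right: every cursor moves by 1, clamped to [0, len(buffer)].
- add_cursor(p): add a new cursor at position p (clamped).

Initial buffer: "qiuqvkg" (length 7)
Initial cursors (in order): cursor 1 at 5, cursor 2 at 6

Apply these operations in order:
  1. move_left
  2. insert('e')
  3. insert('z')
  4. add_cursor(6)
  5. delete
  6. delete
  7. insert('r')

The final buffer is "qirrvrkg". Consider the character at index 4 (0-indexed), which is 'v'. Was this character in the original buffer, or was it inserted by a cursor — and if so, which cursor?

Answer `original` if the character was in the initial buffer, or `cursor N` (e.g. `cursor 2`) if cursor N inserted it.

After op 1 (move_left): buffer="qiuqvkg" (len 7), cursors c1@4 c2@5, authorship .......
After op 2 (insert('e')): buffer="qiuqevekg" (len 9), cursors c1@5 c2@7, authorship ....1.2..
After op 3 (insert('z')): buffer="qiuqezvezkg" (len 11), cursors c1@6 c2@9, authorship ....11.22..
After op 4 (add_cursor(6)): buffer="qiuqezvezkg" (len 11), cursors c1@6 c3@6 c2@9, authorship ....11.22..
After op 5 (delete): buffer="qiuqvekg" (len 8), cursors c1@4 c3@4 c2@6, authorship .....2..
After op 6 (delete): buffer="qivkg" (len 5), cursors c1@2 c3@2 c2@3, authorship .....
After op 7 (insert('r')): buffer="qirrvrkg" (len 8), cursors c1@4 c3@4 c2@6, authorship ..13.2..
Authorship (.=original, N=cursor N): . . 1 3 . 2 . .
Index 4: author = original

Answer: original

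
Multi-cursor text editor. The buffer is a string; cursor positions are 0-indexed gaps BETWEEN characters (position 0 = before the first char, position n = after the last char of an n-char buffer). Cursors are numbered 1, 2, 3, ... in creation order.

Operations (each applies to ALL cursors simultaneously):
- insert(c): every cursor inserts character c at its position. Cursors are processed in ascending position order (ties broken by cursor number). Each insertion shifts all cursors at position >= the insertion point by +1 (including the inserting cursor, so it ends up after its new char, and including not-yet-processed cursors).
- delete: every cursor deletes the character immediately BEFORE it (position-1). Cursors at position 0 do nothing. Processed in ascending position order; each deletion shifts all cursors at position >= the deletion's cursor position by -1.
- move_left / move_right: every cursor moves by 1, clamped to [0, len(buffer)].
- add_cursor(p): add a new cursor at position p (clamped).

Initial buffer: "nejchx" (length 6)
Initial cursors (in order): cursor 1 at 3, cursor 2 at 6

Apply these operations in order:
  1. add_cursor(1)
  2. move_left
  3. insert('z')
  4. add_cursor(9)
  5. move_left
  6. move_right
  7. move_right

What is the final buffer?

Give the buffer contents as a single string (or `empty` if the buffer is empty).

Answer: znezjchzx

Derivation:
After op 1 (add_cursor(1)): buffer="nejchx" (len 6), cursors c3@1 c1@3 c2@6, authorship ......
After op 2 (move_left): buffer="nejchx" (len 6), cursors c3@0 c1@2 c2@5, authorship ......
After op 3 (insert('z')): buffer="znezjchzx" (len 9), cursors c3@1 c1@4 c2@8, authorship 3..1...2.
After op 4 (add_cursor(9)): buffer="znezjchzx" (len 9), cursors c3@1 c1@4 c2@8 c4@9, authorship 3..1...2.
After op 5 (move_left): buffer="znezjchzx" (len 9), cursors c3@0 c1@3 c2@7 c4@8, authorship 3..1...2.
After op 6 (move_right): buffer="znezjchzx" (len 9), cursors c3@1 c1@4 c2@8 c4@9, authorship 3..1...2.
After op 7 (move_right): buffer="znezjchzx" (len 9), cursors c3@2 c1@5 c2@9 c4@9, authorship 3..1...2.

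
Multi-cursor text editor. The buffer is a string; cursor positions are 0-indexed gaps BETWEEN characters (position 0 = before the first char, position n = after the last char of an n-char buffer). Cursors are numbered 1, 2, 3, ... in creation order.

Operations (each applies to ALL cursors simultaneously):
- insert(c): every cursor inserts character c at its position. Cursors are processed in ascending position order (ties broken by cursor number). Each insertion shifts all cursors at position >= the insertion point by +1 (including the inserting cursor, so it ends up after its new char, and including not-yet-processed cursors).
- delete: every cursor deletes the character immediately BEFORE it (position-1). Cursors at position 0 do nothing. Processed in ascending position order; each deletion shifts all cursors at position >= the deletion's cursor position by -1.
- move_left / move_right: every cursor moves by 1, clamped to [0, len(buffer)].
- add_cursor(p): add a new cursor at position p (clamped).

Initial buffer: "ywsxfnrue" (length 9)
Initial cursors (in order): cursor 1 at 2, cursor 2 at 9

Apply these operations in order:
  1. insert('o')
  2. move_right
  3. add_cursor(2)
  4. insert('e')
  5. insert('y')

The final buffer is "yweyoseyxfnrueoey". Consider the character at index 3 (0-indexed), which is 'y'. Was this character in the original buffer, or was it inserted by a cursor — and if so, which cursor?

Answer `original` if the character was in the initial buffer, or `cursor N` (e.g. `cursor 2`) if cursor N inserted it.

After op 1 (insert('o')): buffer="ywosxfnrueo" (len 11), cursors c1@3 c2@11, authorship ..1.......2
After op 2 (move_right): buffer="ywosxfnrueo" (len 11), cursors c1@4 c2@11, authorship ..1.......2
After op 3 (add_cursor(2)): buffer="ywosxfnrueo" (len 11), cursors c3@2 c1@4 c2@11, authorship ..1.......2
After op 4 (insert('e')): buffer="yweosexfnrueoe" (len 14), cursors c3@3 c1@6 c2@14, authorship ..31.1......22
After op 5 (insert('y')): buffer="yweyoseyxfnrueoey" (len 17), cursors c3@4 c1@8 c2@17, authorship ..331.11......222
Authorship (.=original, N=cursor N): . . 3 3 1 . 1 1 . . . . . . 2 2 2
Index 3: author = 3

Answer: cursor 3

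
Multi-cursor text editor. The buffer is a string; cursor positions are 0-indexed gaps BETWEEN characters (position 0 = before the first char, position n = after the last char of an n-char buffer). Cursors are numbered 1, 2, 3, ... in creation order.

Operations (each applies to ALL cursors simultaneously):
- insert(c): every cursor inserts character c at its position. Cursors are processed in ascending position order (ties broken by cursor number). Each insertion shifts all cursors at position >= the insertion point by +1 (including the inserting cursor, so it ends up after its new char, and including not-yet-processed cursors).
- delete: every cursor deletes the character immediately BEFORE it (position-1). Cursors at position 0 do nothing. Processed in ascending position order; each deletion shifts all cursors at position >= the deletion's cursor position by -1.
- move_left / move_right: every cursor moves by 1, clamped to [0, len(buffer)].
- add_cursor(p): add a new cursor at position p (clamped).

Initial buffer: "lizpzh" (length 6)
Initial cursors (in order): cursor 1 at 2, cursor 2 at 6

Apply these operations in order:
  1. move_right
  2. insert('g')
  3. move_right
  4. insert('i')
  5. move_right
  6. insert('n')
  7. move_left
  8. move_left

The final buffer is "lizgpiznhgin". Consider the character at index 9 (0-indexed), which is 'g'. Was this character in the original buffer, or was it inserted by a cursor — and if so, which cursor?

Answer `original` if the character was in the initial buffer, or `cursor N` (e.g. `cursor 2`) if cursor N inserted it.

Answer: cursor 2

Derivation:
After op 1 (move_right): buffer="lizpzh" (len 6), cursors c1@3 c2@6, authorship ......
After op 2 (insert('g')): buffer="lizgpzhg" (len 8), cursors c1@4 c2@8, authorship ...1...2
After op 3 (move_right): buffer="lizgpzhg" (len 8), cursors c1@5 c2@8, authorship ...1...2
After op 4 (insert('i')): buffer="lizgpizhgi" (len 10), cursors c1@6 c2@10, authorship ...1.1..22
After op 5 (move_right): buffer="lizgpizhgi" (len 10), cursors c1@7 c2@10, authorship ...1.1..22
After op 6 (insert('n')): buffer="lizgpiznhgin" (len 12), cursors c1@8 c2@12, authorship ...1.1.1.222
After op 7 (move_left): buffer="lizgpiznhgin" (len 12), cursors c1@7 c2@11, authorship ...1.1.1.222
After op 8 (move_left): buffer="lizgpiznhgin" (len 12), cursors c1@6 c2@10, authorship ...1.1.1.222
Authorship (.=original, N=cursor N): . . . 1 . 1 . 1 . 2 2 2
Index 9: author = 2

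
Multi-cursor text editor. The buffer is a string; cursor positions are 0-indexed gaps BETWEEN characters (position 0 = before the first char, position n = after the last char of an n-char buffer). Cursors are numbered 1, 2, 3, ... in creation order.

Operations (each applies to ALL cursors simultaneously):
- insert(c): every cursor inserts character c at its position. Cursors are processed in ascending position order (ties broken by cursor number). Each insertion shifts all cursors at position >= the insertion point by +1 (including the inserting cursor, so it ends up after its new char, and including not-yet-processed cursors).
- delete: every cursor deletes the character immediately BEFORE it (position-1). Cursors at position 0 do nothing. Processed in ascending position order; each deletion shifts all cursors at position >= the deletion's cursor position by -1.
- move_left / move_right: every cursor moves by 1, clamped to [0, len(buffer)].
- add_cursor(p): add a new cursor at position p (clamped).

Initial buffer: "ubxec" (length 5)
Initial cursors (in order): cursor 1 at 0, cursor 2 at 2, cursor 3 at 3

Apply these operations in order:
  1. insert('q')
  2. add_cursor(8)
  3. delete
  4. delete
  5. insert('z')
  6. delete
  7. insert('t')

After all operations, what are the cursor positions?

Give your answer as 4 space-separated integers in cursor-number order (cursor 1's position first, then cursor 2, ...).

After op 1 (insert('q')): buffer="qubqxqec" (len 8), cursors c1@1 c2@4 c3@6, authorship 1..2.3..
After op 2 (add_cursor(8)): buffer="qubqxqec" (len 8), cursors c1@1 c2@4 c3@6 c4@8, authorship 1..2.3..
After op 3 (delete): buffer="ubxe" (len 4), cursors c1@0 c2@2 c3@3 c4@4, authorship ....
After op 4 (delete): buffer="u" (len 1), cursors c1@0 c2@1 c3@1 c4@1, authorship .
After op 5 (insert('z')): buffer="zuzzz" (len 5), cursors c1@1 c2@5 c3@5 c4@5, authorship 1.234
After op 6 (delete): buffer="u" (len 1), cursors c1@0 c2@1 c3@1 c4@1, authorship .
After op 7 (insert('t')): buffer="tuttt" (len 5), cursors c1@1 c2@5 c3@5 c4@5, authorship 1.234

Answer: 1 5 5 5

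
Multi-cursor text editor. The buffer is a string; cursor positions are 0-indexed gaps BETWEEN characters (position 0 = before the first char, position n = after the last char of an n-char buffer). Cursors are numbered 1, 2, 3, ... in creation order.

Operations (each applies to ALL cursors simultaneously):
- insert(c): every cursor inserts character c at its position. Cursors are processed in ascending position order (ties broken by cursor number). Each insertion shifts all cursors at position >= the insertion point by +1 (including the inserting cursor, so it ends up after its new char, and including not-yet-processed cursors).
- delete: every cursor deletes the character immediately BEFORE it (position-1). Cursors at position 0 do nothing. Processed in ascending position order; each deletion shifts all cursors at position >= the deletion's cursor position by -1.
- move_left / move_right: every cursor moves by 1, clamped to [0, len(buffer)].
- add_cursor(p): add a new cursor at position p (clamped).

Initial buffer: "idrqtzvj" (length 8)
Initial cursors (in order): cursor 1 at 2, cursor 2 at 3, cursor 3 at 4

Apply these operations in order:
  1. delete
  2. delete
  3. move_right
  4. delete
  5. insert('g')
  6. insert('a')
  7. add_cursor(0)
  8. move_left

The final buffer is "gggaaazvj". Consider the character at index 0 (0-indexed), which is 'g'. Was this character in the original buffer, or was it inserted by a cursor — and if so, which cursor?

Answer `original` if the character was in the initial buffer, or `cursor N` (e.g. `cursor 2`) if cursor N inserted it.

After op 1 (delete): buffer="itzvj" (len 5), cursors c1@1 c2@1 c3@1, authorship .....
After op 2 (delete): buffer="tzvj" (len 4), cursors c1@0 c2@0 c3@0, authorship ....
After op 3 (move_right): buffer="tzvj" (len 4), cursors c1@1 c2@1 c3@1, authorship ....
After op 4 (delete): buffer="zvj" (len 3), cursors c1@0 c2@0 c3@0, authorship ...
After op 5 (insert('g')): buffer="gggzvj" (len 6), cursors c1@3 c2@3 c3@3, authorship 123...
After op 6 (insert('a')): buffer="gggaaazvj" (len 9), cursors c1@6 c2@6 c3@6, authorship 123123...
After op 7 (add_cursor(0)): buffer="gggaaazvj" (len 9), cursors c4@0 c1@6 c2@6 c3@6, authorship 123123...
After op 8 (move_left): buffer="gggaaazvj" (len 9), cursors c4@0 c1@5 c2@5 c3@5, authorship 123123...
Authorship (.=original, N=cursor N): 1 2 3 1 2 3 . . .
Index 0: author = 1

Answer: cursor 1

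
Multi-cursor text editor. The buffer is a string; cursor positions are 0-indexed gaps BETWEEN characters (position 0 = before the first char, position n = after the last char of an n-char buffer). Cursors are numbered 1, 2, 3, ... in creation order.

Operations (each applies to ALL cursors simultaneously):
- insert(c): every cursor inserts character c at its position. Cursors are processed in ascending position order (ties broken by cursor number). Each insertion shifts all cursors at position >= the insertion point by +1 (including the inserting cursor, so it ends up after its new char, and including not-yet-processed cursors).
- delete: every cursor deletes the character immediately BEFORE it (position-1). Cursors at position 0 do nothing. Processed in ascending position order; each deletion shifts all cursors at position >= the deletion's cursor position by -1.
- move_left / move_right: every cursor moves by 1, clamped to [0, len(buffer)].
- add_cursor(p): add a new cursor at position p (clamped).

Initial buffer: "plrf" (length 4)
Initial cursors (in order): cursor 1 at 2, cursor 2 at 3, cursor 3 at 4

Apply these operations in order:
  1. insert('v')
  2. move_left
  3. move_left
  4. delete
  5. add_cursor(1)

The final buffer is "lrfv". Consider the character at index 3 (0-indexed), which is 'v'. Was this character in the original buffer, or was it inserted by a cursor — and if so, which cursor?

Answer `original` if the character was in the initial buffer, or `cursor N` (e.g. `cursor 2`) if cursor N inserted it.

Answer: cursor 3

Derivation:
After op 1 (insert('v')): buffer="plvrvfv" (len 7), cursors c1@3 c2@5 c3@7, authorship ..1.2.3
After op 2 (move_left): buffer="plvrvfv" (len 7), cursors c1@2 c2@4 c3@6, authorship ..1.2.3
After op 3 (move_left): buffer="plvrvfv" (len 7), cursors c1@1 c2@3 c3@5, authorship ..1.2.3
After op 4 (delete): buffer="lrfv" (len 4), cursors c1@0 c2@1 c3@2, authorship ...3
After op 5 (add_cursor(1)): buffer="lrfv" (len 4), cursors c1@0 c2@1 c4@1 c3@2, authorship ...3
Authorship (.=original, N=cursor N): . . . 3
Index 3: author = 3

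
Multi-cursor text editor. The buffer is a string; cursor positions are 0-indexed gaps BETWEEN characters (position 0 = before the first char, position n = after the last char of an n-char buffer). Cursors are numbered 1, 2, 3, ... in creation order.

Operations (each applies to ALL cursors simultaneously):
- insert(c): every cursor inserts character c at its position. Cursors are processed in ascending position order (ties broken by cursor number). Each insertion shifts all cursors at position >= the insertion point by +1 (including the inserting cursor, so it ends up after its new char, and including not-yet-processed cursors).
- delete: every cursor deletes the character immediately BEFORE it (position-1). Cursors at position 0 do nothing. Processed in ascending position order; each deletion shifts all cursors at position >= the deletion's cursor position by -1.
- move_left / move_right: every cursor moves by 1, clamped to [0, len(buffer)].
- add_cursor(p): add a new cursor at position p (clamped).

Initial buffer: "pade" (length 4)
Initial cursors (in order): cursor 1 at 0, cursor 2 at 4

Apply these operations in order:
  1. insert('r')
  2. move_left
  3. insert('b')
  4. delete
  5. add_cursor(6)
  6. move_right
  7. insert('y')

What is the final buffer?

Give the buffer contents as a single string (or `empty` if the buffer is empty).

After op 1 (insert('r')): buffer="rpader" (len 6), cursors c1@1 c2@6, authorship 1....2
After op 2 (move_left): buffer="rpader" (len 6), cursors c1@0 c2@5, authorship 1....2
After op 3 (insert('b')): buffer="brpadebr" (len 8), cursors c1@1 c2@7, authorship 11....22
After op 4 (delete): buffer="rpader" (len 6), cursors c1@0 c2@5, authorship 1....2
After op 5 (add_cursor(6)): buffer="rpader" (len 6), cursors c1@0 c2@5 c3@6, authorship 1....2
After op 6 (move_right): buffer="rpader" (len 6), cursors c1@1 c2@6 c3@6, authorship 1....2
After op 7 (insert('y')): buffer="rypaderyy" (len 9), cursors c1@2 c2@9 c3@9, authorship 11....223

Answer: rypaderyy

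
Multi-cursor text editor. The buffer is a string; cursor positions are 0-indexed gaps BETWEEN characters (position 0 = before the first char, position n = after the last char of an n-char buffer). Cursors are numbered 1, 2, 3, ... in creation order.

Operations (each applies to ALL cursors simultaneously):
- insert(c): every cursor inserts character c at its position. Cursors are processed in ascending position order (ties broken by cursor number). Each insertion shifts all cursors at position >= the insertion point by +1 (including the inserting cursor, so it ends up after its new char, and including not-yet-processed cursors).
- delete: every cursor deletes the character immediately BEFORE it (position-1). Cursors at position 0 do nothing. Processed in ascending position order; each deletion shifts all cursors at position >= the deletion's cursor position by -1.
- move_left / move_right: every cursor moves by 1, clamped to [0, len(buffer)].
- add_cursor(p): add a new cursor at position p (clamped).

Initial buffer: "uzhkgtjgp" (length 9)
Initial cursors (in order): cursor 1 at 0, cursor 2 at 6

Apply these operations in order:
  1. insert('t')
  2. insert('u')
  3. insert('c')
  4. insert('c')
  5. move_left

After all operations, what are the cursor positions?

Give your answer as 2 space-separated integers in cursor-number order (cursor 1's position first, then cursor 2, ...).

Answer: 3 13

Derivation:
After op 1 (insert('t')): buffer="tuzhkgttjgp" (len 11), cursors c1@1 c2@8, authorship 1......2...
After op 2 (insert('u')): buffer="tuuzhkgttujgp" (len 13), cursors c1@2 c2@10, authorship 11......22...
After op 3 (insert('c')): buffer="tucuzhkgttucjgp" (len 15), cursors c1@3 c2@12, authorship 111......222...
After op 4 (insert('c')): buffer="tuccuzhkgttuccjgp" (len 17), cursors c1@4 c2@14, authorship 1111......2222...
After op 5 (move_left): buffer="tuccuzhkgttuccjgp" (len 17), cursors c1@3 c2@13, authorship 1111......2222...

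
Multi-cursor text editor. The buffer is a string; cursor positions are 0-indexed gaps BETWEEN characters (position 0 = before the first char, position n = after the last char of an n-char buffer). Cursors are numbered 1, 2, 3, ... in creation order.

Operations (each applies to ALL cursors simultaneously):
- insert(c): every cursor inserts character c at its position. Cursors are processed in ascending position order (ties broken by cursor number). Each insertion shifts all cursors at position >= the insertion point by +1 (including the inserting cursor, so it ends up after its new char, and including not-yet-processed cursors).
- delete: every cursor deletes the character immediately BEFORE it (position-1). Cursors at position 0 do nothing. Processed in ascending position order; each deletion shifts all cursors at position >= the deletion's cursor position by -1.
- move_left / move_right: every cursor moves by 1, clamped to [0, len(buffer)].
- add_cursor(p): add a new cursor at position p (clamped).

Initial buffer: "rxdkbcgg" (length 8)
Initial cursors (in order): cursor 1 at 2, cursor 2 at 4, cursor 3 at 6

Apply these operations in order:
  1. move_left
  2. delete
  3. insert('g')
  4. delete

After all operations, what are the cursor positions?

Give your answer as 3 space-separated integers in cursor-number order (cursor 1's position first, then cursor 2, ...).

Answer: 0 1 2

Derivation:
After op 1 (move_left): buffer="rxdkbcgg" (len 8), cursors c1@1 c2@3 c3@5, authorship ........
After op 2 (delete): buffer="xkcgg" (len 5), cursors c1@0 c2@1 c3@2, authorship .....
After op 3 (insert('g')): buffer="gxgkgcgg" (len 8), cursors c1@1 c2@3 c3@5, authorship 1.2.3...
After op 4 (delete): buffer="xkcgg" (len 5), cursors c1@0 c2@1 c3@2, authorship .....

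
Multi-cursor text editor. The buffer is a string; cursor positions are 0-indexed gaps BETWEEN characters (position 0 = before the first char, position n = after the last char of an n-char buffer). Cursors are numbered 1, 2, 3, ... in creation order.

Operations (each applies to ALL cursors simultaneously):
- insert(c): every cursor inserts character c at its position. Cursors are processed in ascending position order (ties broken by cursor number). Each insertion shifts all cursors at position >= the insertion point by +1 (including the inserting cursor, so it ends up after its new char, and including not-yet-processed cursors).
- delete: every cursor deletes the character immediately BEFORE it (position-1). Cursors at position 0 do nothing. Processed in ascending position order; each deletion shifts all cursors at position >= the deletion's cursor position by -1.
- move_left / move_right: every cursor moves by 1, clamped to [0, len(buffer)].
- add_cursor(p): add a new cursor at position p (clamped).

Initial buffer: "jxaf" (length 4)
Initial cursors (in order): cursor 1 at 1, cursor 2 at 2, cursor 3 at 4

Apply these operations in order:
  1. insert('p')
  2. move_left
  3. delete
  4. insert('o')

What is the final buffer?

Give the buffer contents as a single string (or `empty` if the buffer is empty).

Answer: opopaop

Derivation:
After op 1 (insert('p')): buffer="jpxpafp" (len 7), cursors c1@2 c2@4 c3@7, authorship .1.2..3
After op 2 (move_left): buffer="jpxpafp" (len 7), cursors c1@1 c2@3 c3@6, authorship .1.2..3
After op 3 (delete): buffer="ppap" (len 4), cursors c1@0 c2@1 c3@3, authorship 12.3
After op 4 (insert('o')): buffer="opopaop" (len 7), cursors c1@1 c2@3 c3@6, authorship 1122.33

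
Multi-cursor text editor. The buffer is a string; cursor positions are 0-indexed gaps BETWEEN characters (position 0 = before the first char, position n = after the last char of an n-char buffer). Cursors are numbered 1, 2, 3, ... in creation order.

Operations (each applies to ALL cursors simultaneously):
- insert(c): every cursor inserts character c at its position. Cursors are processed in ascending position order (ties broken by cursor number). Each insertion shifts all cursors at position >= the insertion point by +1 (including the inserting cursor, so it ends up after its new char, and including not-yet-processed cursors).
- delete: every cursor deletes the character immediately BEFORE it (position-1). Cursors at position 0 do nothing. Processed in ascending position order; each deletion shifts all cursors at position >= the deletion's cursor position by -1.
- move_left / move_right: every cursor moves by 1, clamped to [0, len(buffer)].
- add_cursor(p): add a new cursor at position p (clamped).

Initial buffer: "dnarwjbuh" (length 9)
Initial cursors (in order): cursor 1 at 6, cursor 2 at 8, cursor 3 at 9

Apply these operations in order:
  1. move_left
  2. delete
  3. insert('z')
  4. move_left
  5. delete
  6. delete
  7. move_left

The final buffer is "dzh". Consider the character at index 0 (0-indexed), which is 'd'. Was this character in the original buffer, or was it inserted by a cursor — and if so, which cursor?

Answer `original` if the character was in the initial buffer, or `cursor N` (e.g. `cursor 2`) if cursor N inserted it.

After op 1 (move_left): buffer="dnarwjbuh" (len 9), cursors c1@5 c2@7 c3@8, authorship .........
After op 2 (delete): buffer="dnarjh" (len 6), cursors c1@4 c2@5 c3@5, authorship ......
After op 3 (insert('z')): buffer="dnarzjzzh" (len 9), cursors c1@5 c2@8 c3@8, authorship ....1.23.
After op 4 (move_left): buffer="dnarzjzzh" (len 9), cursors c1@4 c2@7 c3@7, authorship ....1.23.
After op 5 (delete): buffer="dnazzh" (len 6), cursors c1@3 c2@4 c3@4, authorship ...13.
After op 6 (delete): buffer="dzh" (len 3), cursors c1@1 c2@1 c3@1, authorship .3.
After op 7 (move_left): buffer="dzh" (len 3), cursors c1@0 c2@0 c3@0, authorship .3.
Authorship (.=original, N=cursor N): . 3 .
Index 0: author = original

Answer: original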